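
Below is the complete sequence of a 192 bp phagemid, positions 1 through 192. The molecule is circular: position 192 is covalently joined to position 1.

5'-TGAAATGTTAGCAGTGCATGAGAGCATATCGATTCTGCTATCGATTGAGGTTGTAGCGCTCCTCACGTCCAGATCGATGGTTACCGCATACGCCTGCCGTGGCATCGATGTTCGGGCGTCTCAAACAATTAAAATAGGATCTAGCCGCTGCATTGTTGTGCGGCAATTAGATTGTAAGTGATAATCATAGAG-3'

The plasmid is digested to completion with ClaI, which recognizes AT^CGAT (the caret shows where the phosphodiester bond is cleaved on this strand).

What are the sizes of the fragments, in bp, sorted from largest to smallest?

116, 33, 31, 12 bp

ClaI sites (ATCGAT) start at positions 28, 40, 73, 104.
ClaI cuts after base 2 of each site, so after positions 29, 41, 74, 105.
Circular molecule, 4 cuts → 4 fragments:
  30–41 → 12 bp
  42–74 → 33 bp
  75–105 → 31 bp
  106–192 then 1–29 → 87 + 29 = 116 bp
Sorted largest to smallest: 116, 33, 31, 12 bp.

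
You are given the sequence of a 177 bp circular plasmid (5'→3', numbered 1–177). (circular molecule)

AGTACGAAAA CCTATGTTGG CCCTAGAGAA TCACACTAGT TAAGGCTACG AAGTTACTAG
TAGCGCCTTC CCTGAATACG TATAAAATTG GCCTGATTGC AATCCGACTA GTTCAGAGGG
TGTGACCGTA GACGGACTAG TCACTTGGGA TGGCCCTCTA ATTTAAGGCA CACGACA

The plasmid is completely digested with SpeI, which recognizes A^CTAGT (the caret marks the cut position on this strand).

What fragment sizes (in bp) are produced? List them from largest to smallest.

SpeI sites (ACTAGT) start at positions 35, 56, 107, 136.
SpeI cuts after the first base of each site, so after positions 35, 56, 107, 136.
Circular molecule, 4 cuts → 4 fragments:
  36–56 → 21 bp
  57–107 → 51 bp
  108–136 → 29 bp
  137–177 then 1–35 → 41 + 35 = 76 bp
Sorted largest to smallest: 76, 51, 29, 21 bp.

76, 51, 29, 21 bp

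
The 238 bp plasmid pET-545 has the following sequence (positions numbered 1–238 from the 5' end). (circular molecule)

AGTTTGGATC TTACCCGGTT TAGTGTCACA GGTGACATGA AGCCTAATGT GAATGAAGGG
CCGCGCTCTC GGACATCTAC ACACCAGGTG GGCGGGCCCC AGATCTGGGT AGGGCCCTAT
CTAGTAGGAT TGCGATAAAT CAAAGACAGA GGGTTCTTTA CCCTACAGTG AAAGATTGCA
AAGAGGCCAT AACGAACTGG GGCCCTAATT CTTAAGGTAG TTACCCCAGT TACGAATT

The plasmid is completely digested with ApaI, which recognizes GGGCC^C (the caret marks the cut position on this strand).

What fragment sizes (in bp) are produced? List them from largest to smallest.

ApaI sites (GGGCCC) start at positions 94, 112, 200.
ApaI cuts after base 5 of each site (before the last base), so after positions 98, 116, 204.
Circular molecule, 3 cuts → 3 fragments:
  99–116 → 18 bp
  117–204 → 88 bp
  205–238 then 1–98 → 34 + 98 = 132 bp
Sorted largest to smallest: 132, 88, 18 bp.

132, 88, 18 bp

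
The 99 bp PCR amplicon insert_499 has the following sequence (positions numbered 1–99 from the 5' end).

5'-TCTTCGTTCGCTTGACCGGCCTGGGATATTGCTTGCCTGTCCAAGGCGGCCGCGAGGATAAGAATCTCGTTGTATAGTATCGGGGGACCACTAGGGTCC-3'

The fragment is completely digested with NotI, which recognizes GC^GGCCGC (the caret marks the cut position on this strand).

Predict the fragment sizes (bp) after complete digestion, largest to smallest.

The NotI site (GCGGCCGC) starts at position 46.
NotI cuts after base 2 of each site, so after position 47.
Linear molecule, 1 cut → 2 fragments:
  1–47 → 47 bp
  48–99 → 52 bp
Sorted largest to smallest: 52, 47 bp.

52, 47 bp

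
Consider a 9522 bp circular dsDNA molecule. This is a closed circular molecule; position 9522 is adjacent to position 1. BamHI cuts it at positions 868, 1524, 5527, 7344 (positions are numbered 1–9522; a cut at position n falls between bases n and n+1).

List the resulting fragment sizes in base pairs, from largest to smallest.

4003, 3046, 1817, 656 bp

Circular molecule, 4 cuts → 4 fragments:
  1524 − 868 = 656 bp
  5527 − 1524 = 4003 bp
  7344 − 5527 = 1817 bp
  wrap: 9522 − 7344 + 868 = 3046 bp
Sorted largest to smallest: 4003, 3046, 1817, 656 bp.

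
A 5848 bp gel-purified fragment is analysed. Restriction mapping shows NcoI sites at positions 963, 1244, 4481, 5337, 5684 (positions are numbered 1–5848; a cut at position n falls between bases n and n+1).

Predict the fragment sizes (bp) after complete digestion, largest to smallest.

3237, 963, 856, 347, 281, 164 bp

Linear molecule, 5 cuts → 6 fragments:
  963 − 0 = 963 bp
  1244 − 963 = 281 bp
  4481 − 1244 = 3237 bp
  5337 − 4481 = 856 bp
  5684 − 5337 = 347 bp
  5848 − 5684 = 164 bp
Sorted largest to smallest: 3237, 963, 856, 347, 281, 164 bp.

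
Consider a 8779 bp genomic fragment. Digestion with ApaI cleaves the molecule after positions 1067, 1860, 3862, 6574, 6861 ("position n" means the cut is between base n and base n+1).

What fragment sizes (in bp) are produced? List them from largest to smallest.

Linear molecule, 5 cuts → 6 fragments:
  1067 − 0 = 1067 bp
  1860 − 1067 = 793 bp
  3862 − 1860 = 2002 bp
  6574 − 3862 = 2712 bp
  6861 − 6574 = 287 bp
  8779 − 6861 = 1918 bp
Sorted largest to smallest: 2712, 2002, 1918, 1067, 793, 287 bp.

2712, 2002, 1918, 1067, 793, 287 bp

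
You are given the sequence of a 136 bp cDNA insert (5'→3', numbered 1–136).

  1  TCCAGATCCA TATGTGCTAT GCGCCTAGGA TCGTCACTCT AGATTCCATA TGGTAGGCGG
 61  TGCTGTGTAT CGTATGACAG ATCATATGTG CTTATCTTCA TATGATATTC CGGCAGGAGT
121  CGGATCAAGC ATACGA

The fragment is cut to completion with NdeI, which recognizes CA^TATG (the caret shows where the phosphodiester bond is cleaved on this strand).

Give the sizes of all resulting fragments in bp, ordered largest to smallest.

NdeI sites (CATATG) start at positions 9, 47, 83, 99.
NdeI cuts after base 2 of each site, so after positions 10, 48, 84, 100.
Linear molecule, 4 cuts → 5 fragments:
  1–10 → 10 bp
  11–48 → 38 bp
  49–84 → 36 bp
  85–100 → 16 bp
  101–136 → 36 bp
Sorted largest to smallest: 38, 36, 36, 16, 10 bp.

38, 36, 36, 16, 10 bp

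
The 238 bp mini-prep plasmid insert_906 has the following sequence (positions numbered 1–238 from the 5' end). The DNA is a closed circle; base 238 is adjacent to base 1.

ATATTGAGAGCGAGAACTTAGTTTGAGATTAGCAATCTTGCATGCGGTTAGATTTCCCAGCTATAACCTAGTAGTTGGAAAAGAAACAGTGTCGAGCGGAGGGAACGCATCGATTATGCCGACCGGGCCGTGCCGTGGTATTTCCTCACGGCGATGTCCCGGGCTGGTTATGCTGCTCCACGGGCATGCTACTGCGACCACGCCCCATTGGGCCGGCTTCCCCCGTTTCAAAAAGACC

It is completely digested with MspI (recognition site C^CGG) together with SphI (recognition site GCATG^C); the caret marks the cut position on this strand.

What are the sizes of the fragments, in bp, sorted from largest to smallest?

MspI sites (CCGG) start at positions 123, 159, 213.
MspI cuts after the first base of each site, so after positions 123, 159, 213.
SphI sites (GCATGC) start at positions 40, 184.
SphI cuts after base 5 of each site (before the last base), so after positions 44, 188.
Combined cut positions: 44, 123, 159, 188, 213.
Circular molecule, 5 cuts → 5 fragments:
  45–123 → 79 bp
  124–159 → 36 bp
  160–188 → 29 bp
  189–213 → 25 bp
  214–238 then 1–44 → 25 + 44 = 69 bp
Sorted largest to smallest: 79, 69, 36, 29, 25 bp.

79, 69, 36, 29, 25 bp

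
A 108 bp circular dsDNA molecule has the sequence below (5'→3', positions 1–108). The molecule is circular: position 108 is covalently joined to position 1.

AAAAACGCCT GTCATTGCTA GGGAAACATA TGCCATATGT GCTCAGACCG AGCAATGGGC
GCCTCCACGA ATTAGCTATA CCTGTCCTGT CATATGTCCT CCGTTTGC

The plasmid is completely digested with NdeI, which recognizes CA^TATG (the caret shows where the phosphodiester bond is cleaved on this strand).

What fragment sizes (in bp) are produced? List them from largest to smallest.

57, 44, 7 bp

NdeI sites (CATATG) start at positions 27, 34, 91.
NdeI cuts after base 2 of each site, so after positions 28, 35, 92.
Circular molecule, 3 cuts → 3 fragments:
  29–35 → 7 bp
  36–92 → 57 bp
  93–108 then 1–28 → 16 + 28 = 44 bp
Sorted largest to smallest: 57, 44, 7 bp.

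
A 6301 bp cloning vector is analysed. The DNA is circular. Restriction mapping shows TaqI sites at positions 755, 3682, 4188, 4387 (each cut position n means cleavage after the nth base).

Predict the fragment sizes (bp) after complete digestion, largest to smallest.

Circular molecule, 4 cuts → 4 fragments:
  3682 − 755 = 2927 bp
  4188 − 3682 = 506 bp
  4387 − 4188 = 199 bp
  wrap: 6301 − 4387 + 755 = 2669 bp
Sorted largest to smallest: 2927, 2669, 506, 199 bp.

2927, 2669, 506, 199 bp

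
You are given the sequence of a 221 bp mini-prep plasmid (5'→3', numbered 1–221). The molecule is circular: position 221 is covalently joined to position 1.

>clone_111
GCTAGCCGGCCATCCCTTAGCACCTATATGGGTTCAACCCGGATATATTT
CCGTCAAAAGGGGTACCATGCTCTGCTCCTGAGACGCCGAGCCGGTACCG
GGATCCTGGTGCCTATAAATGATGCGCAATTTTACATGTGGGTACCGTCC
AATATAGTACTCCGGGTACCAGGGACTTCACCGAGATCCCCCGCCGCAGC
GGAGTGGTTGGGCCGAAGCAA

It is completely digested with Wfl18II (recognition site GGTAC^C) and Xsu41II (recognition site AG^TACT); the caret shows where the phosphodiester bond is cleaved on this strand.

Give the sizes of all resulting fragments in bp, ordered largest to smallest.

118, 47, 32, 12, 12 bp

Wfl18II sites (GGTACC) start at positions 62, 94, 141, 165.
Wfl18II cuts after base 5 of each site (before the last base), so after positions 66, 98, 145, 169.
The Xsu41II site (AGTACT) starts at position 156.
Xsu41II cuts after base 2 of each site, so after position 157.
Combined cut positions: 66, 98, 145, 157, 169.
Circular molecule, 5 cuts → 5 fragments:
  67–98 → 32 bp
  99–145 → 47 bp
  146–157 → 12 bp
  158–169 → 12 bp
  170–221 then 1–66 → 52 + 66 = 118 bp
Sorted largest to smallest: 118, 47, 32, 12, 12 bp.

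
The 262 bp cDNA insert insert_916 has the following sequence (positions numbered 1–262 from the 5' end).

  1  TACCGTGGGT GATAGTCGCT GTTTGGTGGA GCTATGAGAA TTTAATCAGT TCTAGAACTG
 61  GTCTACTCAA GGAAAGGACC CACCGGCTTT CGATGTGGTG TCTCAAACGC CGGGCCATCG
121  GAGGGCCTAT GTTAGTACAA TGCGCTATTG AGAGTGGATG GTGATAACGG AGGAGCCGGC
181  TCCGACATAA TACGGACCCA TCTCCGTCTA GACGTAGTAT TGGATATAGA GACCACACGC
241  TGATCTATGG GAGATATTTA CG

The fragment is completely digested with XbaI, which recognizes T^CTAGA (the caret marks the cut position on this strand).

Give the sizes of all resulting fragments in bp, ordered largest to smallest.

XbaI sites (TCTAGA) start at positions 51, 207.
XbaI cuts after the first base of each site, so after positions 51, 207.
Linear molecule, 2 cuts → 3 fragments:
  1–51 → 51 bp
  52–207 → 156 bp
  208–262 → 55 bp
Sorted largest to smallest: 156, 55, 51 bp.

156, 55, 51 bp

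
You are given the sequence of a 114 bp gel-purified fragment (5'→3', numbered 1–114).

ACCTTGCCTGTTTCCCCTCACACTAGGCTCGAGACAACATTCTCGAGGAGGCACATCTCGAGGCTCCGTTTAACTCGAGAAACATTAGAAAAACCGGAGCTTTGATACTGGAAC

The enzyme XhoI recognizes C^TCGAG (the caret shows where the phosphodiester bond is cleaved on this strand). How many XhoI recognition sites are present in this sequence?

CTCGAG occurs starting at positions 28, 42, 57, 74.
XhoI cuts at 4 sites.

4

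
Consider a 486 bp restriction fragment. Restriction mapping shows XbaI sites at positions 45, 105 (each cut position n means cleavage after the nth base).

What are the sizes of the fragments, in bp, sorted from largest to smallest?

Linear molecule, 2 cuts → 3 fragments:
  45 − 0 = 45 bp
  105 − 45 = 60 bp
  486 − 105 = 381 bp
Sorted largest to smallest: 381, 60, 45 bp.

381, 60, 45 bp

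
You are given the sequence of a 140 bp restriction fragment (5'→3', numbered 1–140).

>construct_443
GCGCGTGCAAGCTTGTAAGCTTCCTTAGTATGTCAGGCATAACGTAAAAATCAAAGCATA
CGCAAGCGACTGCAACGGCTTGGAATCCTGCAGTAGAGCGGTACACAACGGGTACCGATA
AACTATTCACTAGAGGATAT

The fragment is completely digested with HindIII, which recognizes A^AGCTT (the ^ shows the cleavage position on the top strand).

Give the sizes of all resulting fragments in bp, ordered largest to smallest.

123, 9, 8 bp

HindIII sites (AAGCTT) start at positions 9, 17.
HindIII cuts after the first base of each site, so after positions 9, 17.
Linear molecule, 2 cuts → 3 fragments:
  1–9 → 9 bp
  10–17 → 8 bp
  18–140 → 123 bp
Sorted largest to smallest: 123, 9, 8 bp.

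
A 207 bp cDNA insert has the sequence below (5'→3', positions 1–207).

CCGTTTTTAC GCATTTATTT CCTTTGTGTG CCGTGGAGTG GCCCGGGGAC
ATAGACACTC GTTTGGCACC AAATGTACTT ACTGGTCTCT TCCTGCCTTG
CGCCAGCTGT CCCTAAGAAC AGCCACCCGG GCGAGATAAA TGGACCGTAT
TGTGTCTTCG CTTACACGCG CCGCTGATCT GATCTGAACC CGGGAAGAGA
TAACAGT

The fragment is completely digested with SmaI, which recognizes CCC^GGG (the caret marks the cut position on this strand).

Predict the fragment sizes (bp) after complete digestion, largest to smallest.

SmaI sites (CCCGGG) start at positions 42, 126, 189.
SmaI cuts after base 3 of each site, so after positions 44, 128, 191.
Linear molecule, 3 cuts → 4 fragments:
  1–44 → 44 bp
  45–128 → 84 bp
  129–191 → 63 bp
  192–207 → 16 bp
Sorted largest to smallest: 84, 63, 44, 16 bp.

84, 63, 44, 16 bp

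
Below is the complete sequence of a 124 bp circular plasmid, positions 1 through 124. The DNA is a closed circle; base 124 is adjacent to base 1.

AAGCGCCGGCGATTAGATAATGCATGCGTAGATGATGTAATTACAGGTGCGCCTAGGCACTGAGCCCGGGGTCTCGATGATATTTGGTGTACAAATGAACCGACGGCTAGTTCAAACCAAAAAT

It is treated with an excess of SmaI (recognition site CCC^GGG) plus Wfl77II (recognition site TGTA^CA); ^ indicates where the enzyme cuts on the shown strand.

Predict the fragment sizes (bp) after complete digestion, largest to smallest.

100, 24 bp

The SmaI site (CCCGGG) starts at position 65.
SmaI cuts after base 3 of each site, so after position 67.
The Wfl77II site (TGTACA) starts at position 88.
Wfl77II cuts after base 4 of each site, so after position 91.
Combined cut positions: 67, 91.
Circular molecule, 2 cuts → 2 fragments:
  68–91 → 24 bp
  92–124 then 1–67 → 33 + 67 = 100 bp
Sorted largest to smallest: 100, 24 bp.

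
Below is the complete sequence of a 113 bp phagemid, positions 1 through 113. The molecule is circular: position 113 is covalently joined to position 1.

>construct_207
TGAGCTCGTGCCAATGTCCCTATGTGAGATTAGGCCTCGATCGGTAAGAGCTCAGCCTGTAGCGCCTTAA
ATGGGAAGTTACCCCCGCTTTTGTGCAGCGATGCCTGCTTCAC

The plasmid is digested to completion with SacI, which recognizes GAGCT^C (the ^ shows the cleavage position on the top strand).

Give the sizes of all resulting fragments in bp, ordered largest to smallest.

SacI sites (GAGCTC) start at positions 2, 48.
SacI cuts after base 5 of each site (before the last base), so after positions 6, 52.
Circular molecule, 2 cuts → 2 fragments:
  7–52 → 46 bp
  53–113 then 1–6 → 61 + 6 = 67 bp
Sorted largest to smallest: 67, 46 bp.

67, 46 bp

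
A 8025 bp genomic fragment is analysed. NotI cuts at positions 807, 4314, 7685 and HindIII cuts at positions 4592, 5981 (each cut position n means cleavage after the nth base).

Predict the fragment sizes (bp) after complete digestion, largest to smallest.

3507, 1704, 1389, 807, 340, 278 bp

Combined cut positions (sorted): 807, 4314, 4592, 5981, 7685.
Linear molecule, 5 cuts → 6 fragments:
  807 − 0 = 807 bp
  4314 − 807 = 3507 bp
  4592 − 4314 = 278 bp
  5981 − 4592 = 1389 bp
  7685 − 5981 = 1704 bp
  8025 − 7685 = 340 bp
Sorted largest to smallest: 3507, 1704, 1389, 807, 340, 278 bp.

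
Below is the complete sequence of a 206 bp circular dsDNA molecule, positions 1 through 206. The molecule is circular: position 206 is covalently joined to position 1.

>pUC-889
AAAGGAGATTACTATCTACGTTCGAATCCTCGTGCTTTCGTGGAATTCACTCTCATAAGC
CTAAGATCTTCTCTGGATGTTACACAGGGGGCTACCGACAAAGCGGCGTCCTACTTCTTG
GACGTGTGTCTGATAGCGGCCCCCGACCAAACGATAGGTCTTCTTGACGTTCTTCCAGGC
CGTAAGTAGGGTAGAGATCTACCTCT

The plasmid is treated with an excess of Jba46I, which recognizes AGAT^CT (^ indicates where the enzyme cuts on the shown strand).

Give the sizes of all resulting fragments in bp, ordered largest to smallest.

131, 75 bp

Jba46I sites (AGATCT) start at positions 64, 195.
Jba46I cuts after base 4 of each site, so after positions 67, 198.
Circular molecule, 2 cuts → 2 fragments:
  68–198 → 131 bp
  199–206 then 1–67 → 8 + 67 = 75 bp
Sorted largest to smallest: 131, 75 bp.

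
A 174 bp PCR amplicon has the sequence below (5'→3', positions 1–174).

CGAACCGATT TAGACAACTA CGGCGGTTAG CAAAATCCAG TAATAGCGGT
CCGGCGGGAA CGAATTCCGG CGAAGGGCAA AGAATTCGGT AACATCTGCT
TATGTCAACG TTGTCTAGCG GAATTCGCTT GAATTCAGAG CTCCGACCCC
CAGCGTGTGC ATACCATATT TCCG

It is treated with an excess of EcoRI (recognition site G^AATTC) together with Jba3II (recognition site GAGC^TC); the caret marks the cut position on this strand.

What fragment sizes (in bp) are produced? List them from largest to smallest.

62, 39, 33, 20, 10, 10 bp

EcoRI sites (GAATTC) start at positions 62, 82, 121, 131.
EcoRI cuts after the first base of each site, so after positions 62, 82, 121, 131.
The Jba3II site (GAGCTC) starts at position 138.
Jba3II cuts after base 4 of each site, so after position 141.
Combined cut positions: 62, 82, 121, 131, 141.
Linear molecule, 5 cuts → 6 fragments:
  1–62 → 62 bp
  63–82 → 20 bp
  83–121 → 39 bp
  122–131 → 10 bp
  132–141 → 10 bp
  142–174 → 33 bp
Sorted largest to smallest: 62, 39, 33, 20, 10, 10 bp.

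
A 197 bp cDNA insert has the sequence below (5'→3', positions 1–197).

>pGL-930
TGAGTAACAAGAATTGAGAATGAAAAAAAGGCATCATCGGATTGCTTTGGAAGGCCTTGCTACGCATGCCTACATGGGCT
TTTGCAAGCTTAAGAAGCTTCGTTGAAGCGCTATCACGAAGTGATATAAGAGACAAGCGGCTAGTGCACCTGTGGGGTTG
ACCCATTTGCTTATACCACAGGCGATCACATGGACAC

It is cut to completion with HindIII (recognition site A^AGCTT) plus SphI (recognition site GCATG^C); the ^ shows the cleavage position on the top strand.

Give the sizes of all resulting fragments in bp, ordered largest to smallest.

102, 68, 18, 9 bp

HindIII sites (AAGCTT) start at positions 86, 95.
HindIII cuts after the first base of each site, so after positions 86, 95.
The SphI site (GCATGC) starts at position 64.
SphI cuts after base 5 of each site (before the last base), so after position 68.
Combined cut positions: 68, 86, 95.
Linear molecule, 3 cuts → 4 fragments:
  1–68 → 68 bp
  69–86 → 18 bp
  87–95 → 9 bp
  96–197 → 102 bp
Sorted largest to smallest: 102, 68, 18, 9 bp.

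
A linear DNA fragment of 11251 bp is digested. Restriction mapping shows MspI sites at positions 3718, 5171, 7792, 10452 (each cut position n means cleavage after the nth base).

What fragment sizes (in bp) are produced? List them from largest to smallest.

Linear molecule, 4 cuts → 5 fragments:
  3718 − 0 = 3718 bp
  5171 − 3718 = 1453 bp
  7792 − 5171 = 2621 bp
  10452 − 7792 = 2660 bp
  11251 − 10452 = 799 bp
Sorted largest to smallest: 3718, 2660, 2621, 1453, 799 bp.

3718, 2660, 2621, 1453, 799 bp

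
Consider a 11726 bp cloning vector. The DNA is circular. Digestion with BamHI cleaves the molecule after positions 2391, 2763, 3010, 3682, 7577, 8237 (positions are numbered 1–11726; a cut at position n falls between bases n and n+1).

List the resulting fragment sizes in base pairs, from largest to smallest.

Circular molecule, 6 cuts → 6 fragments:
  2763 − 2391 = 372 bp
  3010 − 2763 = 247 bp
  3682 − 3010 = 672 bp
  7577 − 3682 = 3895 bp
  8237 − 7577 = 660 bp
  wrap: 11726 − 8237 + 2391 = 5880 bp
Sorted largest to smallest: 5880, 3895, 672, 660, 372, 247 bp.

5880, 3895, 672, 660, 372, 247 bp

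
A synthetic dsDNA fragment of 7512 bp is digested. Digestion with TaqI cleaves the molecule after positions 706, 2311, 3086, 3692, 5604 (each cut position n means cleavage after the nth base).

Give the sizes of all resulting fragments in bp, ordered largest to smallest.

1912, 1908, 1605, 775, 706, 606 bp

Linear molecule, 5 cuts → 6 fragments:
  706 − 0 = 706 bp
  2311 − 706 = 1605 bp
  3086 − 2311 = 775 bp
  3692 − 3086 = 606 bp
  5604 − 3692 = 1912 bp
  7512 − 5604 = 1908 bp
Sorted largest to smallest: 1912, 1908, 1605, 775, 706, 606 bp.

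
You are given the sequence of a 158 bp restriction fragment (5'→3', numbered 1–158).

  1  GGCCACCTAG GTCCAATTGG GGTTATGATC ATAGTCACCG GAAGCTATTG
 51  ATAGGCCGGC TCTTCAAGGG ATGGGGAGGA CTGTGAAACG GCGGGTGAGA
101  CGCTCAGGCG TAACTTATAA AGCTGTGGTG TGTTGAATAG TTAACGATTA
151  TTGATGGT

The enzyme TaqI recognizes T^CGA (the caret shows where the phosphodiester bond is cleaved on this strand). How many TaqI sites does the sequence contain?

0

No occurrence of TCGA is present in the sequence.
TaqI does not cut: 0 sites.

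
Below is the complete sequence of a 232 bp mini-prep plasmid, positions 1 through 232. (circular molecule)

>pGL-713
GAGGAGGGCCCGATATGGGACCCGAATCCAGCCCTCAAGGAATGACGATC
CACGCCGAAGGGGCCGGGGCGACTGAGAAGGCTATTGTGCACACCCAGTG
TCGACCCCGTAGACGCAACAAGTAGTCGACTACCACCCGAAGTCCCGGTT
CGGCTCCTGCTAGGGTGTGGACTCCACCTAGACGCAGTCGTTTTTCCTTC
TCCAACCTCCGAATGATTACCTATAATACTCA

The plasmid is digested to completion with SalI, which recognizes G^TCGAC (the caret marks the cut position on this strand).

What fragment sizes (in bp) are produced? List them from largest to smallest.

207, 25 bp

SalI sites (GTCGAC) start at positions 100, 125.
SalI cuts after the first base of each site, so after positions 100, 125.
Circular molecule, 2 cuts → 2 fragments:
  101–125 → 25 bp
  126–232 then 1–100 → 107 + 100 = 207 bp
Sorted largest to smallest: 207, 25 bp.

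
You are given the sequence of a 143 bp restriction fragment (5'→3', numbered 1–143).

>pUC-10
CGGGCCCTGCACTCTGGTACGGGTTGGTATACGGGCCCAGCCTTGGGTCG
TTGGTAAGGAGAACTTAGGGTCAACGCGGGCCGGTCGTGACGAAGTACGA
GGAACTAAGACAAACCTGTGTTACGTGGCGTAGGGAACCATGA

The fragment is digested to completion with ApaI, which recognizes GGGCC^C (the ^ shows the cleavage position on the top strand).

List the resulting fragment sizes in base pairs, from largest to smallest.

ApaI sites (GGGCCC) start at positions 2, 33.
ApaI cuts after base 5 of each site (before the last base), so after positions 6, 37.
Linear molecule, 2 cuts → 3 fragments:
  1–6 → 6 bp
  7–37 → 31 bp
  38–143 → 106 bp
Sorted largest to smallest: 106, 31, 6 bp.

106, 31, 6 bp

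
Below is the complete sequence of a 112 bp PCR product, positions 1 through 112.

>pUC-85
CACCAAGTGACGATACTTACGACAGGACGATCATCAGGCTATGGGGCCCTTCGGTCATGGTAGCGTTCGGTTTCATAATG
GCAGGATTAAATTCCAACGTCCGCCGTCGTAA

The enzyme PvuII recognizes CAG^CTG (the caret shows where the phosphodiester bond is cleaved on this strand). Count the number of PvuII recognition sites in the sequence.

0

No occurrence of CAGCTG is present in the sequence.
PvuII does not cut: 0 sites.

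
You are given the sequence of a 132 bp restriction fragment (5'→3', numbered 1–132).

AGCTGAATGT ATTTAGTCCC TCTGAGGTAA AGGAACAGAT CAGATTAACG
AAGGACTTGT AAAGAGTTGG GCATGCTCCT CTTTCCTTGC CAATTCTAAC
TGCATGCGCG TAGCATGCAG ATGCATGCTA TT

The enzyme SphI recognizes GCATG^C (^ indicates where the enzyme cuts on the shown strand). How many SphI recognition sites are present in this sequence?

GCATGC occurs starting at positions 71, 102, 113, 123.
SphI cuts at 4 sites.

4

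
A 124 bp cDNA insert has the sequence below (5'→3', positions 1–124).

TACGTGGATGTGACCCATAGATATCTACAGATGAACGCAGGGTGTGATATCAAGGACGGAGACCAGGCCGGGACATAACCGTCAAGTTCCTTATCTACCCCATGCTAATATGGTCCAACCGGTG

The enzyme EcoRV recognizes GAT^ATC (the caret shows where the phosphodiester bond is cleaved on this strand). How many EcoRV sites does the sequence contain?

GATATC occurs starting at positions 20, 46.
EcoRV cuts at 2 sites.

2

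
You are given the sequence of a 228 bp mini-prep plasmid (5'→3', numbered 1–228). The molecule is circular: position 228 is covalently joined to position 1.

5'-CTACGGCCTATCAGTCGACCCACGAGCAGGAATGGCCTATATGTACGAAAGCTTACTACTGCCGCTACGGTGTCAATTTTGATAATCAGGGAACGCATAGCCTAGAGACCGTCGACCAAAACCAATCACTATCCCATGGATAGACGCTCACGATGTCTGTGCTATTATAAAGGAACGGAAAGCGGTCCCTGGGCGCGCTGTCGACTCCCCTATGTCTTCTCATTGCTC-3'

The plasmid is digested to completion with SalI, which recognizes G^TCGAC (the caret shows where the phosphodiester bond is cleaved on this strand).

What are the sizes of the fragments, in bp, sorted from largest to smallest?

97, 89, 42 bp

SalI sites (GTCGAC) start at positions 14, 111, 200.
SalI cuts after the first base of each site, so after positions 14, 111, 200.
Circular molecule, 3 cuts → 3 fragments:
  15–111 → 97 bp
  112–200 → 89 bp
  201–228 then 1–14 → 28 + 14 = 42 bp
Sorted largest to smallest: 97, 89, 42 bp.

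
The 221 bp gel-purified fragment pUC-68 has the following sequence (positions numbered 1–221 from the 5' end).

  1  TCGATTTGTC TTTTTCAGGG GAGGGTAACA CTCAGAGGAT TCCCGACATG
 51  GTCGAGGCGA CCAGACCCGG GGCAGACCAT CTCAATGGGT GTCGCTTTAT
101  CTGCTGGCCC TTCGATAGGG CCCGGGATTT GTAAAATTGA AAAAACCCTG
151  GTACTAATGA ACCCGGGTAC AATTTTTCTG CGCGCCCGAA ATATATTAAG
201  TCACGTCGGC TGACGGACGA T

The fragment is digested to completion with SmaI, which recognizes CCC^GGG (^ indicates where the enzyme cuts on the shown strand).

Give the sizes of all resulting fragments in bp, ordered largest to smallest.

68, 57, 55, 41 bp

SmaI sites (CCCGGG) start at positions 66, 121, 162.
SmaI cuts after base 3 of each site, so after positions 68, 123, 164.
Linear molecule, 3 cuts → 4 fragments:
  1–68 → 68 bp
  69–123 → 55 bp
  124–164 → 41 bp
  165–221 → 57 bp
Sorted largest to smallest: 68, 57, 55, 41 bp.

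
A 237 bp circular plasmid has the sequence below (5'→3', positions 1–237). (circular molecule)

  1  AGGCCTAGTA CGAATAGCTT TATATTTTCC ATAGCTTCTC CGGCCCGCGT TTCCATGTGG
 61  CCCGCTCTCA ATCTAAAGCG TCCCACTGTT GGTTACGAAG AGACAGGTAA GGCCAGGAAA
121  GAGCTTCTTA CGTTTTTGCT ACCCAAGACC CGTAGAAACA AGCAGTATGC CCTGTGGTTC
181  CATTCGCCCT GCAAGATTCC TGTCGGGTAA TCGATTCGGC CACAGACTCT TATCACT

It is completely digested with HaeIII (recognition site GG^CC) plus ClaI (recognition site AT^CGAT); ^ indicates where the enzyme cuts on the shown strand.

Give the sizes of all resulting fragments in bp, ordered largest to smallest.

HaeIII sites (GGCC) start at positions 2, 42, 59, 111, 218.
HaeIII cuts after base 2 of each site, so after positions 3, 43, 60, 112, 219.
The ClaI site (ATCGAT) starts at position 210.
ClaI cuts after base 2 of each site, so after position 211.
Combined cut positions: 3, 43, 60, 112, 211, 219.
Circular molecule, 6 cuts → 6 fragments:
  4–43 → 40 bp
  44–60 → 17 bp
  61–112 → 52 bp
  113–211 → 99 bp
  212–219 → 8 bp
  220–237 then 1–3 → 18 + 3 = 21 bp
Sorted largest to smallest: 99, 52, 40, 21, 17, 8 bp.

99, 52, 40, 21, 17, 8 bp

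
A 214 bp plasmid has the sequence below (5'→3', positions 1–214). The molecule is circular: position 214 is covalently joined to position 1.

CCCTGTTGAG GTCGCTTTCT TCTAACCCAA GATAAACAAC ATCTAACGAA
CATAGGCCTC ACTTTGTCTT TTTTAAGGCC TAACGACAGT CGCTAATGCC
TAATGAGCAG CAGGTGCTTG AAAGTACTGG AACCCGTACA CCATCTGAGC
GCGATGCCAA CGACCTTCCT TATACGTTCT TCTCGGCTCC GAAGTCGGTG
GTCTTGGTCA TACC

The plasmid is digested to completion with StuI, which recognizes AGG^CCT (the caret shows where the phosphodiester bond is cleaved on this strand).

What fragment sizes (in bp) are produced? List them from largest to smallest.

192, 22 bp

StuI sites (AGGCCT) start at positions 54, 76.
StuI cuts after base 3 of each site, so after positions 56, 78.
Circular molecule, 2 cuts → 2 fragments:
  57–78 → 22 bp
  79–214 then 1–56 → 136 + 56 = 192 bp
Sorted largest to smallest: 192, 22 bp.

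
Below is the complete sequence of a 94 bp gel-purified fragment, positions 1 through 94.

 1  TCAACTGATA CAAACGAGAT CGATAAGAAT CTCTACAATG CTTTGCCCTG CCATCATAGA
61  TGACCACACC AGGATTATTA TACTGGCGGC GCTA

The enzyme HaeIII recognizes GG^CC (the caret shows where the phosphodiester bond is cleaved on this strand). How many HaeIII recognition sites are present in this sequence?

0

No occurrence of GGCC is present in the sequence.
HaeIII does not cut: 0 sites.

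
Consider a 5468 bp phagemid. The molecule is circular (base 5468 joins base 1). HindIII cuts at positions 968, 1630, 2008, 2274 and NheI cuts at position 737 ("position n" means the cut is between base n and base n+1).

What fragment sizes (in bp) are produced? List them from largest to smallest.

3931, 662, 378, 266, 231 bp

Combined cut positions (sorted): 737, 968, 1630, 2008, 2274.
Circular molecule, 5 cuts → 5 fragments:
  968 − 737 = 231 bp
  1630 − 968 = 662 bp
  2008 − 1630 = 378 bp
  2274 − 2008 = 266 bp
  wrap: 5468 − 2274 + 737 = 3931 bp
Sorted largest to smallest: 3931, 662, 378, 266, 231 bp.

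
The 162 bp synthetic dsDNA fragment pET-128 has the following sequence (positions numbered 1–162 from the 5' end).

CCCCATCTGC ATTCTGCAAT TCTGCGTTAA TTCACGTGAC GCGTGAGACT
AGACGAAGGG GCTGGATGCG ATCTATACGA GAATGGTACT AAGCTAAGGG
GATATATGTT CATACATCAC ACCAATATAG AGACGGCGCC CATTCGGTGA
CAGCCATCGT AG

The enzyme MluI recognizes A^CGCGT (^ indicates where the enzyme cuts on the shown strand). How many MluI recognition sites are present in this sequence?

ACGCGT occurs starting at position 39.
MluI cuts at 1 site.

1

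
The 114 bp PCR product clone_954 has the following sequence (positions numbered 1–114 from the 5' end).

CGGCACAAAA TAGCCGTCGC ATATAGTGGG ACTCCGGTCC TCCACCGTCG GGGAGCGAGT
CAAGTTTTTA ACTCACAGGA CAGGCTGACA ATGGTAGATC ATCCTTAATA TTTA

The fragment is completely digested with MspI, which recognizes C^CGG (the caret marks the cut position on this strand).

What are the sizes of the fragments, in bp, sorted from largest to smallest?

The MspI site (CCGG) starts at position 34.
MspI cuts after the first base of each site, so after position 34.
Linear molecule, 1 cut → 2 fragments:
  1–34 → 34 bp
  35–114 → 80 bp
Sorted largest to smallest: 80, 34 bp.

80, 34 bp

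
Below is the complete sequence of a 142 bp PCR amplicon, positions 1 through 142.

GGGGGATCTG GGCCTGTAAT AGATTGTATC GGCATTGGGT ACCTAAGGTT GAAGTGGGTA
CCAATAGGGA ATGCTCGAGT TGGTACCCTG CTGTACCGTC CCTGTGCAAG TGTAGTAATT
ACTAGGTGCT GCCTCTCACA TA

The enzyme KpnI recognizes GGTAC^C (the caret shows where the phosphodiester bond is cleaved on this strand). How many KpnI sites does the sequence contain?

GGTACC occurs starting at positions 38, 57, 82.
KpnI cuts at 3 sites.

3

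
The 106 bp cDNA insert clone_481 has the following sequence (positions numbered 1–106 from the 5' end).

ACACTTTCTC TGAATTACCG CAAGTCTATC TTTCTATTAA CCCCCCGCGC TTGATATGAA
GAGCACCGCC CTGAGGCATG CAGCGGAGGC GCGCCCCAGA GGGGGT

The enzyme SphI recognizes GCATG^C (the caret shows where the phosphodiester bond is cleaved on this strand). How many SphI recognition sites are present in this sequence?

GCATGC occurs starting at position 76.
SphI cuts at 1 site.

1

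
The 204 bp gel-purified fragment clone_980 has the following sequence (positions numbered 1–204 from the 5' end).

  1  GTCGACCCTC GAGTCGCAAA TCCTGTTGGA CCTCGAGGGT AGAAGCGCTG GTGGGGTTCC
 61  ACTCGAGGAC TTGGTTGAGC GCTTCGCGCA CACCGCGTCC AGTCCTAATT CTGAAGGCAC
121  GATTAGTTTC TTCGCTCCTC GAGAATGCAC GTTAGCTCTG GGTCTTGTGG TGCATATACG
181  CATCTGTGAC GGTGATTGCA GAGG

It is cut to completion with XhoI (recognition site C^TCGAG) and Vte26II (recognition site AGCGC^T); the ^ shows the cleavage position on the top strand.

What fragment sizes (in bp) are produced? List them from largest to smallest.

XhoI sites (CTCGAG) start at positions 8, 32, 62, 138.
XhoI cuts after the first base of each site, so after positions 8, 32, 62, 138.
Vte26II sites (AGCGCT) start at positions 44, 78.
Vte26II cuts after base 5 of each site (before the last base), so after positions 48, 82.
Combined cut positions: 8, 32, 48, 62, 82, 138.
Linear molecule, 6 cuts → 7 fragments:
  1–8 → 8 bp
  9–32 → 24 bp
  33–48 → 16 bp
  49–62 → 14 bp
  63–82 → 20 bp
  83–138 → 56 bp
  139–204 → 66 bp
Sorted largest to smallest: 66, 56, 24, 20, 16, 14, 8 bp.

66, 56, 24, 20, 16, 14, 8 bp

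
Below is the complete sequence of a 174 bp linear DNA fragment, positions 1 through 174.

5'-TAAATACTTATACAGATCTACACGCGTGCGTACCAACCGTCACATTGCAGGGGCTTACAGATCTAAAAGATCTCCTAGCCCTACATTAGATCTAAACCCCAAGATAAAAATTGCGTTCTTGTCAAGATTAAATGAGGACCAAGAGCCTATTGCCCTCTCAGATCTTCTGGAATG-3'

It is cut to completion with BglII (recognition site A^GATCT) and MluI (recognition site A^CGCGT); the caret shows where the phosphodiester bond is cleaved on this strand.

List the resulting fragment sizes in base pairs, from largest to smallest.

72, 37, 20, 14, 14, 9, 8 bp

BglII sites (AGATCT) start at positions 14, 59, 68, 88, 160.
BglII cuts after the first base of each site, so after positions 14, 59, 68, 88, 160.
The MluI site (ACGCGT) starts at position 22.
MluI cuts after the first base of each site, so after position 22.
Combined cut positions: 14, 22, 59, 68, 88, 160.
Linear molecule, 6 cuts → 7 fragments:
  1–14 → 14 bp
  15–22 → 8 bp
  23–59 → 37 bp
  60–68 → 9 bp
  69–88 → 20 bp
  89–160 → 72 bp
  161–174 → 14 bp
Sorted largest to smallest: 72, 37, 20, 14, 14, 9, 8 bp.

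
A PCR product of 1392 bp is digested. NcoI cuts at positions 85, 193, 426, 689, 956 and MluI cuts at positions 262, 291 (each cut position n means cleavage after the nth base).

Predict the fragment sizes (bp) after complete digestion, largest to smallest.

436, 267, 263, 135, 108, 85, 69, 29 bp

Combined cut positions (sorted): 85, 193, 262, 291, 426, 689, 956.
Linear molecule, 7 cuts → 8 fragments:
  85 − 0 = 85 bp
  193 − 85 = 108 bp
  262 − 193 = 69 bp
  291 − 262 = 29 bp
  426 − 291 = 135 bp
  689 − 426 = 263 bp
  956 − 689 = 267 bp
  1392 − 956 = 436 bp
Sorted largest to smallest: 436, 267, 263, 135, 108, 85, 69, 29 bp.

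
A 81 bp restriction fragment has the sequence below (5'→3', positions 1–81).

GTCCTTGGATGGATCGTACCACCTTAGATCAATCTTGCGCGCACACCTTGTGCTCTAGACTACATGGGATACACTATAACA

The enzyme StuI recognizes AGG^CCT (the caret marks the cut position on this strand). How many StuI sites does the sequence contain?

0

No occurrence of AGGCCT is present in the sequence.
StuI does not cut: 0 sites.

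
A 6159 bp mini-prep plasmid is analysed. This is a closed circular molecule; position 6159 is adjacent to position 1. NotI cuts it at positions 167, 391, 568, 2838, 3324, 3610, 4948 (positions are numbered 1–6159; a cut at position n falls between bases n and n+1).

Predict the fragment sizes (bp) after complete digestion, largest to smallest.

2270, 1378, 1338, 486, 286, 224, 177 bp

Circular molecule, 7 cuts → 7 fragments:
  391 − 167 = 224 bp
  568 − 391 = 177 bp
  2838 − 568 = 2270 bp
  3324 − 2838 = 486 bp
  3610 − 3324 = 286 bp
  4948 − 3610 = 1338 bp
  wrap: 6159 − 4948 + 167 = 1378 bp
Sorted largest to smallest: 2270, 1378, 1338, 486, 286, 224, 177 bp.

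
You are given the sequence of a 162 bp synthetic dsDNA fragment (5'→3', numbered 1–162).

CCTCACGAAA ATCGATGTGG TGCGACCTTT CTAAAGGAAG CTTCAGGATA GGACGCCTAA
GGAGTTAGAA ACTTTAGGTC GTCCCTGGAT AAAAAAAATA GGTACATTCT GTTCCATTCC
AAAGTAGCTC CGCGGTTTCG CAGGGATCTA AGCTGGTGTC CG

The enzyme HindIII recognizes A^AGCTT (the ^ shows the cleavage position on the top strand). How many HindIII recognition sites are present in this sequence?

1

AAGCTT occurs starting at position 38.
HindIII cuts at 1 site.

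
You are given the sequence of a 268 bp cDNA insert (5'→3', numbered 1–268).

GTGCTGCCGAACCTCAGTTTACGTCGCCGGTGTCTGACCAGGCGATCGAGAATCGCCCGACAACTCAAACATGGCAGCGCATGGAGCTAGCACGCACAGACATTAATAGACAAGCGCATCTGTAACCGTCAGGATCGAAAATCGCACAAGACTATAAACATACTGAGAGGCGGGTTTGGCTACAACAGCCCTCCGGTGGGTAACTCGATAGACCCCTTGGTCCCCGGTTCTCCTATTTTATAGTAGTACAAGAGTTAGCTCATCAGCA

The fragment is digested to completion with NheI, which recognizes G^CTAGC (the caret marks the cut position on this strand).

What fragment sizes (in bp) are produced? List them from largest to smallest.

182, 86 bp

The NheI site (GCTAGC) starts at position 86.
NheI cuts after the first base of each site, so after position 86.
Linear molecule, 1 cut → 2 fragments:
  1–86 → 86 bp
  87–268 → 182 bp
Sorted largest to smallest: 182, 86 bp.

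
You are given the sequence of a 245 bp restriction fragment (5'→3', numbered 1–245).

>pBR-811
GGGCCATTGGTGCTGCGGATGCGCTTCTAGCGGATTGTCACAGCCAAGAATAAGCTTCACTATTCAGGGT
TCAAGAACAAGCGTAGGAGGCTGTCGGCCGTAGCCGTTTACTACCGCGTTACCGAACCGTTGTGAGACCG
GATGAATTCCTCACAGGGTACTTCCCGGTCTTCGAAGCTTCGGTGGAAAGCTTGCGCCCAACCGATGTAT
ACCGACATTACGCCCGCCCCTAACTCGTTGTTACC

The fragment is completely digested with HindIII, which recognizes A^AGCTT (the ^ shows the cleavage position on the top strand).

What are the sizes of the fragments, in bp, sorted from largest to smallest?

123, 57, 52, 13 bp

HindIII sites (AAGCTT) start at positions 52, 175, 188.
HindIII cuts after the first base of each site, so after positions 52, 175, 188.
Linear molecule, 3 cuts → 4 fragments:
  1–52 → 52 bp
  53–175 → 123 bp
  176–188 → 13 bp
  189–245 → 57 bp
Sorted largest to smallest: 123, 57, 52, 13 bp.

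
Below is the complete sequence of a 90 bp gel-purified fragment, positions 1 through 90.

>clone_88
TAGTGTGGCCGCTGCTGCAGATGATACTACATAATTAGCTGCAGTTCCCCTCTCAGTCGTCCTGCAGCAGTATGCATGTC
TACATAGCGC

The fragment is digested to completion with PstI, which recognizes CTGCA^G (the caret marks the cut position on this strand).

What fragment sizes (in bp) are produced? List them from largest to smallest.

24, 24, 23, 19 bp

PstI sites (CTGCAG) start at positions 15, 39, 62.
PstI cuts after base 5 of each site (before the last base), so after positions 19, 43, 66.
Linear molecule, 3 cuts → 4 fragments:
  1–19 → 19 bp
  20–43 → 24 bp
  44–66 → 23 bp
  67–90 → 24 bp
Sorted largest to smallest: 24, 24, 23, 19 bp.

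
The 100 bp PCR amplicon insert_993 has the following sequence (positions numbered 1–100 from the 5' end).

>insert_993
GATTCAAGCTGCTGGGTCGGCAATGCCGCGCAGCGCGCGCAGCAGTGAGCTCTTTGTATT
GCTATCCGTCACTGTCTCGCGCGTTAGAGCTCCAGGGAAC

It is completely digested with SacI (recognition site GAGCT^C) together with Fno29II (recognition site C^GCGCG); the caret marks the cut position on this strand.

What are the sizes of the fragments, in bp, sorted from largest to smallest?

SacI sites (GAGCTC) start at positions 47, 87.
SacI cuts after base 5 of each site (before the last base), so after positions 51, 91.
Fno29II sites (CGCGCG) start at positions 34, 78.
Fno29II cuts after the first base of each site, so after positions 34, 78.
Combined cut positions: 34, 51, 78, 91.
Linear molecule, 4 cuts → 5 fragments:
  1–34 → 34 bp
  35–51 → 17 bp
  52–78 → 27 bp
  79–91 → 13 bp
  92–100 → 9 bp
Sorted largest to smallest: 34, 27, 17, 13, 9 bp.

34, 27, 17, 13, 9 bp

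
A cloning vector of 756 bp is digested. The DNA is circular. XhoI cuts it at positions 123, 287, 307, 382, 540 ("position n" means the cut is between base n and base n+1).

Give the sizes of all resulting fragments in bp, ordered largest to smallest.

Circular molecule, 5 cuts → 5 fragments:
  287 − 123 = 164 bp
  307 − 287 = 20 bp
  382 − 307 = 75 bp
  540 − 382 = 158 bp
  wrap: 756 − 540 + 123 = 339 bp
Sorted largest to smallest: 339, 164, 158, 75, 20 bp.

339, 164, 158, 75, 20 bp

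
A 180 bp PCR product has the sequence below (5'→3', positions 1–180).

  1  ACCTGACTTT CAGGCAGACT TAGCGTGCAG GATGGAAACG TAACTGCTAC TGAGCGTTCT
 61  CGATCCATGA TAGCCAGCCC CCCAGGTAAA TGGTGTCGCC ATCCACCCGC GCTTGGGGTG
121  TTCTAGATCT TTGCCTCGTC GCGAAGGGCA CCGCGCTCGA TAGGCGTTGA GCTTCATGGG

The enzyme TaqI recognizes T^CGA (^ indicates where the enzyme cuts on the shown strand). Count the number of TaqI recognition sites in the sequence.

TCGA occurs starting at positions 60, 157.
TaqI cuts at 2 sites.

2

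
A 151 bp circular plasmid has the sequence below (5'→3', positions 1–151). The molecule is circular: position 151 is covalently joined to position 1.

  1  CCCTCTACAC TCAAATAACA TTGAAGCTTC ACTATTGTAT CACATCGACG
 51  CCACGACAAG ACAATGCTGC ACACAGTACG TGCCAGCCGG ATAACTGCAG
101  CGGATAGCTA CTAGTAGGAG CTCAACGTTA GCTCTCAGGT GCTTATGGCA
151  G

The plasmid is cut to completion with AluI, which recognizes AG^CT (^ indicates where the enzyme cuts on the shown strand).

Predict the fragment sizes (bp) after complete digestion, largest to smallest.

AluI sites (AGCT) start at positions 25, 106, 119, 130.
AluI cuts after base 2 of each site, so after positions 26, 107, 120, 131.
Circular molecule, 4 cuts → 4 fragments:
  27–107 → 81 bp
  108–120 → 13 bp
  121–131 → 11 bp
  132–151 then 1–26 → 20 + 26 = 46 bp
Sorted largest to smallest: 81, 46, 13, 11 bp.

81, 46, 13, 11 bp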